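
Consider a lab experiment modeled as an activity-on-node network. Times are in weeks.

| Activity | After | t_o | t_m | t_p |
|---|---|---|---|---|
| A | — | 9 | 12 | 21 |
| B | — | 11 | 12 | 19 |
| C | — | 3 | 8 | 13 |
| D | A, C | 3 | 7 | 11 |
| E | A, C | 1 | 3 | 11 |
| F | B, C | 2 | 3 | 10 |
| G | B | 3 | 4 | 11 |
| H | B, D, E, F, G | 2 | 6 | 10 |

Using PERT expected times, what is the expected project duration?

te_A = (9 + 4·12 + 21)/6 = 78/6 = 13
te_B = (11 + 4·12 + 19)/6 = 78/6 = 13
te_C = (3 + 4·8 + 13)/6 = 48/6 = 8
te_D = (3 + 4·7 + 11)/6 = 42/6 = 7
te_E = (1 + 4·3 + 11)/6 = 24/6 = 4
te_F = (2 + 4·3 + 10)/6 = 24/6 = 4
te_G = (3 + 4·4 + 11)/6 = 30/6 = 5
te_H = (2 + 4·6 + 10)/6 = 36/6 = 6

Forward pass:
ES_A = 0; EF_A = 13
ES_B = 0; EF_B = 13
ES_C = 0; EF_C = 8
ES_D = max(EF_A=13, EF_C=8) = 13; EF_D = 13+7 = 20
ES_E = max(EF_A=13, EF_C=8) = 13; EF_E = 13+4 = 17
ES_F = max(EF_B=13, EF_C=8) = 13; EF_F = 13+4 = 17
ES_G = 13; EF_G = 13+5 = 18
ES_H = max(EF_B=13, EF_D=20, EF_E=17, EF_F=17, EF_G=18) = 20; EF_H = 20+6 = 26
Expected project duration μ = 26 weeks. Critical path: A → D → H.

26 weeks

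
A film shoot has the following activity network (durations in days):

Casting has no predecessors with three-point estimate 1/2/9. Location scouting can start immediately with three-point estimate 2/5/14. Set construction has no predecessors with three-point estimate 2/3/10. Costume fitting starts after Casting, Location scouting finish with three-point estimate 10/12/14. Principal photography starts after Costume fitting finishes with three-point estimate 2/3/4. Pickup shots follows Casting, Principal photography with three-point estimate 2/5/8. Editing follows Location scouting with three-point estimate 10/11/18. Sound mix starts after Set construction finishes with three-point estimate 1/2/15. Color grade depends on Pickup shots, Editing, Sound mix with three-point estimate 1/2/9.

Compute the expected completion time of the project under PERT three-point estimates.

te_Casting = (1 + 4·2 + 9)/6 = 18/6 = 3
te_Location scouting = (2 + 4·5 + 14)/6 = 36/6 = 6
te_Set construction = (2 + 4·3 + 10)/6 = 24/6 = 4
te_Costume fitting = (10 + 4·12 + 14)/6 = 72/6 = 12
te_Principal photography = (2 + 4·3 + 4)/6 = 18/6 = 3
te_Pickup shots = (2 + 4·5 + 8)/6 = 30/6 = 5
te_Editing = (10 + 4·11 + 18)/6 = 72/6 = 12
te_Sound mix = (1 + 4·2 + 15)/6 = 24/6 = 4
te_Color grade = (1 + 4·2 + 9)/6 = 18/6 = 3

Forward pass:
ES_Casting = 0; EF_Casting = 3
ES_Location scouting = 0; EF_Location scouting = 6
ES_Set construction = 0; EF_Set construction = 4
ES_Costume fitting = max(EF_Casting=3, EF_Location scouting=6) = 6; EF_Costume fitting = 6+12 = 18
ES_Principal photography = 18; EF_Principal photography = 18+3 = 21
ES_Pickup shots = max(EF_Casting=3, EF_Principal photography=21) = 21; EF_Pickup shots = 21+5 = 26
ES_Editing = 6; EF_Editing = 6+12 = 18
ES_Sound mix = 4; EF_Sound mix = 4+4 = 8
ES_Color grade = max(EF_Pickup shots=26, EF_Editing=18, EF_Sound mix=8) = 26; EF_Color grade = 26+3 = 29
Expected project duration μ = 29 days. Critical path: Location scouting → Costume fitting → Principal photography → Pickup shots → Color grade.

29 days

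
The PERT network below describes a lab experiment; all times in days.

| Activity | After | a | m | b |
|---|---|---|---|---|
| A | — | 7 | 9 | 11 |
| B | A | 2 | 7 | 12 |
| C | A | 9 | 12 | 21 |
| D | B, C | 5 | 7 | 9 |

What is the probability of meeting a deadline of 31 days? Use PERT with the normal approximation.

te_A = (7 + 4·9 + 11)/6 = 54/6 = 9; σ²_A = ((11−7)/6)² = 0.444
te_B = (2 + 4·7 + 12)/6 = 42/6 = 7; σ²_B = ((12−2)/6)² = 2.778
te_C = (9 + 4·12 + 21)/6 = 78/6 = 13; σ²_C = ((21−9)/6)² = 4.000
te_D = (5 + 4·7 + 9)/6 = 42/6 = 7; σ²_D = ((9−5)/6)² = 0.444

Forward pass:
ES_A = 0; EF_A = 9
ES_B = 9; EF_B = 9+7 = 16
ES_C = 9; EF_C = 9+13 = 22
ES_D = max(EF_B=16, EF_C=22) = 22; EF_D = 22+7 = 29
Expected project duration μ = 29 days. Critical path: A → C → D.

Variance along critical path = 0.444 + 4.000 + 0.444 = 4.889; σ = √4.889 = 2.211 days.
Z = (31 − 29) / 2.211 = 0.905
P(T ≤ 31) = Φ(0.905) ≈ 0.817

0.817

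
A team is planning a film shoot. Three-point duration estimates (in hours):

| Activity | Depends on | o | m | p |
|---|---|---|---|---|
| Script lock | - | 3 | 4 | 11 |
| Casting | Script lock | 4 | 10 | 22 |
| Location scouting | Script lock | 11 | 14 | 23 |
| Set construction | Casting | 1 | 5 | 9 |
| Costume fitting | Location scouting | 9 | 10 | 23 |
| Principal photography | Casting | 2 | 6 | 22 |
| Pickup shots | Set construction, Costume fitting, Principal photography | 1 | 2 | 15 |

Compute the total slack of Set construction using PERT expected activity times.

11 hours

te_Script lock = (3 + 4·4 + 11)/6 = 30/6 = 5
te_Casting = (4 + 4·10 + 22)/6 = 66/6 = 11
te_Location scouting = (11 + 4·14 + 23)/6 = 90/6 = 15
te_Set construction = (1 + 4·5 + 9)/6 = 30/6 = 5
te_Costume fitting = (9 + 4·10 + 23)/6 = 72/6 = 12
te_Principal photography = (2 + 4·6 + 22)/6 = 48/6 = 8
te_Pickup shots = (1 + 4·2 + 15)/6 = 24/6 = 4

Forward pass:
ES_Script lock = 0; EF_Script lock = 5
ES_Casting = 5; EF_Casting = 5+11 = 16
ES_Location scouting = 5; EF_Location scouting = 5+15 = 20
ES_Set construction = 16; EF_Set construction = 16+5 = 21
ES_Costume fitting = 20; EF_Costume fitting = 20+12 = 32
ES_Principal photography = 16; EF_Principal photography = 16+8 = 24
ES_Pickup shots = max(EF_Set construction=21, EF_Costume fitting=32, EF_Principal photography=24) = 32; EF_Pickup shots = 32+4 = 36
Expected project duration μ = 36 hours. Critical path: Script lock → Location scouting → Costume fitting → Pickup shots.

Backward pass:
LF_Pickup shots = 36; LS_Pickup shots = 36−4 = 32
LF_Principal photography = LS_Pickup shots = 32; LS_Principal photography = 32−8 = 24
LF_Costume fitting = LS_Pickup shots = 32; LS_Costume fitting = 32−12 = 20
LF_Set construction = LS_Pickup shots = 32; LS_Set construction = 32−5 = 27
LF_Location scouting = LS_Costume fitting = 20; LS_Location scouting = 20−15 = 5
LF_Casting = min(LS_Set construction=27, LS_Principal photography=24) = 24; LS_Casting = 24−11 = 13
LF_Script lock = min(LS_Casting=13, LS_Location scouting=5) = 5; LS_Script lock = 5−5 = 0
Slack_Set construction = LS_Set construction − ES_Set construction = 27 − 16 = 11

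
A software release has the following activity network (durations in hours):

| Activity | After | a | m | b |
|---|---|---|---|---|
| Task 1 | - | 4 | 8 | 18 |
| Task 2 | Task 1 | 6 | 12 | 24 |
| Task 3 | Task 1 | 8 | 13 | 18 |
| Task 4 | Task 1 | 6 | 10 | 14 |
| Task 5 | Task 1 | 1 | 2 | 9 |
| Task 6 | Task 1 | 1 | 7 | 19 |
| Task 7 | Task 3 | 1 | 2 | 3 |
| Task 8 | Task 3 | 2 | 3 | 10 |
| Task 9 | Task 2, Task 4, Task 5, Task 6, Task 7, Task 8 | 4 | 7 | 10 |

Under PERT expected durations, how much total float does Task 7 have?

2 hours

te_Task 1 = (4 + 4·8 + 18)/6 = 54/6 = 9
te_Task 2 = (6 + 4·12 + 24)/6 = 78/6 = 13
te_Task 3 = (8 + 4·13 + 18)/6 = 78/6 = 13
te_Task 4 = (6 + 4·10 + 14)/6 = 60/6 = 10
te_Task 5 = (1 + 4·2 + 9)/6 = 18/6 = 3
te_Task 6 = (1 + 4·7 + 19)/6 = 48/6 = 8
te_Task 7 = (1 + 4·2 + 3)/6 = 12/6 = 2
te_Task 8 = (2 + 4·3 + 10)/6 = 24/6 = 4
te_Task 9 = (4 + 4·7 + 10)/6 = 42/6 = 7

Forward pass:
ES_Task 1 = 0; EF_Task 1 = 9
ES_Task 2 = 9; EF_Task 2 = 9+13 = 22
ES_Task 3 = 9; EF_Task 3 = 9+13 = 22
ES_Task 4 = 9; EF_Task 4 = 9+10 = 19
ES_Task 5 = 9; EF_Task 5 = 9+3 = 12
ES_Task 6 = 9; EF_Task 6 = 9+8 = 17
ES_Task 7 = 22; EF_Task 7 = 22+2 = 24
ES_Task 8 = 22; EF_Task 8 = 22+4 = 26
ES_Task 9 = max(EF_Task 2=22, EF_Task 4=19, EF_Task 5=12, EF_Task 6=17, EF_Task 7=24, EF_Task 8=26) = 26; EF_Task 9 = 26+7 = 33
Expected project duration μ = 33 hours. Critical path: Task 1 → Task 3 → Task 8 → Task 9.

Backward pass:
LF_Task 9 = 33; LS_Task 9 = 33−7 = 26
LF_Task 8 = LS_Task 9 = 26; LS_Task 8 = 26−4 = 22
LF_Task 7 = LS_Task 9 = 26; LS_Task 7 = 26−2 = 24
LF_Task 6 = LS_Task 9 = 26; LS_Task 6 = 26−8 = 18
LF_Task 5 = LS_Task 9 = 26; LS_Task 5 = 26−3 = 23
LF_Task 4 = LS_Task 9 = 26; LS_Task 4 = 26−10 = 16
LF_Task 3 = min(LS_Task 7=24, LS_Task 8=22) = 22; LS_Task 3 = 22−13 = 9
LF_Task 2 = LS_Task 9 = 26; LS_Task 2 = 26−13 = 13
LF_Task 1 = min(LS_Task 2=13, LS_Task 3=9, LS_Task 4=16, LS_Task 5=23, LS_Task 6=18) = 9; LS_Task 1 = 9−9 = 0
Slack_Task 7 = LS_Task 7 − ES_Task 7 = 24 − 22 = 2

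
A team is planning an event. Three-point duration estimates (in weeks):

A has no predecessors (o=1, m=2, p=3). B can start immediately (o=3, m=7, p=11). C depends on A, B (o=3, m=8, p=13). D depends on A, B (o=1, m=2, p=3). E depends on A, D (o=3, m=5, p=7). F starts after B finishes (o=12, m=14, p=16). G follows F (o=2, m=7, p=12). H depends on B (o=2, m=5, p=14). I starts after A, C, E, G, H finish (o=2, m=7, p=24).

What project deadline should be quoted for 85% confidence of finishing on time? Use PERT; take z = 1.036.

te_A = (1 + 4·2 + 3)/6 = 12/6 = 2; σ²_A = ((3−1)/6)² = 0.111
te_B = (3 + 4·7 + 11)/6 = 42/6 = 7; σ²_B = ((11−3)/6)² = 1.778
te_C = (3 + 4·8 + 13)/6 = 48/6 = 8; σ²_C = ((13−3)/6)² = 2.778
te_D = (1 + 4·2 + 3)/6 = 12/6 = 2; σ²_D = ((3−1)/6)² = 0.111
te_E = (3 + 4·5 + 7)/6 = 30/6 = 5; σ²_E = ((7−3)/6)² = 0.444
te_F = (12 + 4·14 + 16)/6 = 84/6 = 14; σ²_F = ((16−12)/6)² = 0.444
te_G = (2 + 4·7 + 12)/6 = 42/6 = 7; σ²_G = ((12−2)/6)² = 2.778
te_H = (2 + 4·5 + 14)/6 = 36/6 = 6; σ²_H = ((14−2)/6)² = 4.000
te_I = (2 + 4·7 + 24)/6 = 54/6 = 9; σ²_I = ((24−2)/6)² = 13.444

Forward pass:
ES_A = 0; EF_A = 2
ES_B = 0; EF_B = 7
ES_C = max(EF_A=2, EF_B=7) = 7; EF_C = 7+8 = 15
ES_D = max(EF_A=2, EF_B=7) = 7; EF_D = 7+2 = 9
ES_E = max(EF_A=2, EF_D=9) = 9; EF_E = 9+5 = 14
ES_F = 7; EF_F = 7+14 = 21
ES_G = 21; EF_G = 21+7 = 28
ES_H = 7; EF_H = 7+6 = 13
ES_I = max(EF_A=2, EF_C=15, EF_E=14, EF_G=28, EF_H=13) = 28; EF_I = 28+9 = 37
Expected project duration μ = 37 weeks. Critical path: B → F → G → I.

Variance along critical path = 1.778 + 0.444 + 2.778 + 13.444 = 18.444; σ = 4.295 weeks.
D = μ + z·σ = 37 + 1.036·4.295 = 41.4 weeks

41.4 weeks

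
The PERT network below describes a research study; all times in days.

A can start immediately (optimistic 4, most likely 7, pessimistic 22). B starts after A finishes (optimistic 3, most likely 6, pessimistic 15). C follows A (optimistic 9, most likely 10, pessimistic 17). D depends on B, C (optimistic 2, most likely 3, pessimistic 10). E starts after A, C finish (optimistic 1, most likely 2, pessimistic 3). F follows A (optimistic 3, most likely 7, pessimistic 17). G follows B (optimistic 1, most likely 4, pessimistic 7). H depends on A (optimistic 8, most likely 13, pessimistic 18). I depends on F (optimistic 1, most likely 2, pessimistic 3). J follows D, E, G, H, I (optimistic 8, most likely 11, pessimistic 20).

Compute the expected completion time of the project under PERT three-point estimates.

te_A = (4 + 4·7 + 22)/6 = 54/6 = 9
te_B = (3 + 4·6 + 15)/6 = 42/6 = 7
te_C = (9 + 4·10 + 17)/6 = 66/6 = 11
te_D = (2 + 4·3 + 10)/6 = 24/6 = 4
te_E = (1 + 4·2 + 3)/6 = 12/6 = 2
te_F = (3 + 4·7 + 17)/6 = 48/6 = 8
te_G = (1 + 4·4 + 7)/6 = 24/6 = 4
te_H = (8 + 4·13 + 18)/6 = 78/6 = 13
te_I = (1 + 4·2 + 3)/6 = 12/6 = 2
te_J = (8 + 4·11 + 20)/6 = 72/6 = 12

Forward pass:
ES_A = 0; EF_A = 9
ES_B = 9; EF_B = 9+7 = 16
ES_C = 9; EF_C = 9+11 = 20
ES_D = max(EF_B=16, EF_C=20) = 20; EF_D = 20+4 = 24
ES_E = max(EF_A=9, EF_C=20) = 20; EF_E = 20+2 = 22
ES_F = 9; EF_F = 9+8 = 17
ES_G = 16; EF_G = 16+4 = 20
ES_H = 9; EF_H = 9+13 = 22
ES_I = 17; EF_I = 17+2 = 19
ES_J = max(EF_D=24, EF_E=22, EF_G=20, EF_H=22, EF_I=19) = 24; EF_J = 24+12 = 36
Expected project duration μ = 36 days. Critical path: A → C → D → J.

36 days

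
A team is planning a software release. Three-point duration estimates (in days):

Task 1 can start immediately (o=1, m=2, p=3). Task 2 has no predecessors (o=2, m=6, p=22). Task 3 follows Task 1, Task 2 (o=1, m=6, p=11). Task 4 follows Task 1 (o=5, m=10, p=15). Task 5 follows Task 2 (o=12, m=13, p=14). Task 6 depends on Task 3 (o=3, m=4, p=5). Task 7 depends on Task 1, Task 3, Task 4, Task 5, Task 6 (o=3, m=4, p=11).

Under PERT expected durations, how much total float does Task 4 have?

9 days

te_Task 1 = (1 + 4·2 + 3)/6 = 12/6 = 2
te_Task 2 = (2 + 4·6 + 22)/6 = 48/6 = 8
te_Task 3 = (1 + 4·6 + 11)/6 = 36/6 = 6
te_Task 4 = (5 + 4·10 + 15)/6 = 60/6 = 10
te_Task 5 = (12 + 4·13 + 14)/6 = 78/6 = 13
te_Task 6 = (3 + 4·4 + 5)/6 = 24/6 = 4
te_Task 7 = (3 + 4·4 + 11)/6 = 30/6 = 5

Forward pass:
ES_Task 1 = 0; EF_Task 1 = 2
ES_Task 2 = 0; EF_Task 2 = 8
ES_Task 3 = max(EF_Task 1=2, EF_Task 2=8) = 8; EF_Task 3 = 8+6 = 14
ES_Task 4 = 2; EF_Task 4 = 2+10 = 12
ES_Task 5 = 8; EF_Task 5 = 8+13 = 21
ES_Task 6 = 14; EF_Task 6 = 14+4 = 18
ES_Task 7 = max(EF_Task 1=2, EF_Task 3=14, EF_Task 4=12, EF_Task 5=21, EF_Task 6=18) = 21; EF_Task 7 = 21+5 = 26
Expected project duration μ = 26 days. Critical path: Task 2 → Task 5 → Task 7.

Backward pass:
LF_Task 7 = 26; LS_Task 7 = 26−5 = 21
LF_Task 6 = LS_Task 7 = 21; LS_Task 6 = 21−4 = 17
LF_Task 5 = LS_Task 7 = 21; LS_Task 5 = 21−13 = 8
LF_Task 4 = LS_Task 7 = 21; LS_Task 4 = 21−10 = 11
LF_Task 3 = min(LS_Task 6=17, LS_Task 7=21) = 17; LS_Task 3 = 17−6 = 11
LF_Task 2 = min(LS_Task 3=11, LS_Task 5=8) = 8; LS_Task 2 = 8−8 = 0
LF_Task 1 = min(LS_Task 3=11, LS_Task 4=11, LS_Task 7=21) = 11; LS_Task 1 = 11−2 = 9
Slack_Task 4 = LS_Task 4 − ES_Task 4 = 11 − 2 = 9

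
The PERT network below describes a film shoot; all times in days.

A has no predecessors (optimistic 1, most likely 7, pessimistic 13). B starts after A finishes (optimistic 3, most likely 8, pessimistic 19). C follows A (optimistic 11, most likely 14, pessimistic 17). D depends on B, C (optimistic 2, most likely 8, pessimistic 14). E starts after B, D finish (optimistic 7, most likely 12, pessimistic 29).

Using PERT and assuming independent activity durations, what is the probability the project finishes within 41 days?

te_A = (1 + 4·7 + 13)/6 = 42/6 = 7; σ²_A = ((13−1)/6)² = 4.000
te_B = (3 + 4·8 + 19)/6 = 54/6 = 9; σ²_B = ((19−3)/6)² = 7.111
te_C = (11 + 4·14 + 17)/6 = 84/6 = 14; σ²_C = ((17−11)/6)² = 1.000
te_D = (2 + 4·8 + 14)/6 = 48/6 = 8; σ²_D = ((14−2)/6)² = 4.000
te_E = (7 + 4·12 + 29)/6 = 84/6 = 14; σ²_E = ((29−7)/6)² = 13.444

Forward pass:
ES_A = 0; EF_A = 7
ES_B = 7; EF_B = 7+9 = 16
ES_C = 7; EF_C = 7+14 = 21
ES_D = max(EF_B=16, EF_C=21) = 21; EF_D = 21+8 = 29
ES_E = max(EF_B=16, EF_D=29) = 29; EF_E = 29+14 = 43
Expected project duration μ = 43 days. Critical path: A → C → D → E.

Variance along critical path = 4.000 + 1.000 + 4.000 + 13.444 = 22.444; σ = √22.444 = 4.738 days.
Z = (41 − 43) / 4.738 = -0.422
P(T ≤ 41) = Φ(-0.422) ≈ 0.336

0.336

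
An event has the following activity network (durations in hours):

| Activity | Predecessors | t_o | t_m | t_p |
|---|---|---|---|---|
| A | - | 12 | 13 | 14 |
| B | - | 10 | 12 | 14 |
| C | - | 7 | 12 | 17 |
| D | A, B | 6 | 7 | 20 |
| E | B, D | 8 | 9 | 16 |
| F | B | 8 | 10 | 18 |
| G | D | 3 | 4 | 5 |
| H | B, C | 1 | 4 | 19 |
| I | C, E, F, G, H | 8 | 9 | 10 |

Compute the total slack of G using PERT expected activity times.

6 hours

te_A = (12 + 4·13 + 14)/6 = 78/6 = 13
te_B = (10 + 4·12 + 14)/6 = 72/6 = 12
te_C = (7 + 4·12 + 17)/6 = 72/6 = 12
te_D = (6 + 4·7 + 20)/6 = 54/6 = 9
te_E = (8 + 4·9 + 16)/6 = 60/6 = 10
te_F = (8 + 4·10 + 18)/6 = 66/6 = 11
te_G = (3 + 4·4 + 5)/6 = 24/6 = 4
te_H = (1 + 4·4 + 19)/6 = 36/6 = 6
te_I = (8 + 4·9 + 10)/6 = 54/6 = 9

Forward pass:
ES_A = 0; EF_A = 13
ES_B = 0; EF_B = 12
ES_C = 0; EF_C = 12
ES_D = max(EF_A=13, EF_B=12) = 13; EF_D = 13+9 = 22
ES_E = max(EF_B=12, EF_D=22) = 22; EF_E = 22+10 = 32
ES_F = 12; EF_F = 12+11 = 23
ES_G = 22; EF_G = 22+4 = 26
ES_H = max(EF_B=12, EF_C=12) = 12; EF_H = 12+6 = 18
ES_I = max(EF_C=12, EF_E=32, EF_F=23, EF_G=26, EF_H=18) = 32; EF_I = 32+9 = 41
Expected project duration μ = 41 hours. Critical path: A → D → E → I.

Backward pass:
LF_I = 41; LS_I = 41−9 = 32
LF_H = LS_I = 32; LS_H = 32−6 = 26
LF_G = LS_I = 32; LS_G = 32−4 = 28
LF_F = LS_I = 32; LS_F = 32−11 = 21
LF_E = LS_I = 32; LS_E = 32−10 = 22
LF_D = min(LS_E=22, LS_G=28) = 22; LS_D = 22−9 = 13
LF_C = min(LS_H=26, LS_I=32) = 26; LS_C = 26−12 = 14
LF_B = min(LS_D=13, LS_E=22, LS_F=21, LS_H=26) = 13; LS_B = 13−12 = 1
LF_A = LS_D = 13; LS_A = 13−13 = 0
Slack_G = LS_G − ES_G = 28 − 22 = 6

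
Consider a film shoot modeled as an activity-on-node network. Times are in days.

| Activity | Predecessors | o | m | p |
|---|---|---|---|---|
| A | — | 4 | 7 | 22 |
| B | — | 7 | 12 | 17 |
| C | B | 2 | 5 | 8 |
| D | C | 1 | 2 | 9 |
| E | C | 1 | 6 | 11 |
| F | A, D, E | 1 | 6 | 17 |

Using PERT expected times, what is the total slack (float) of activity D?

3 days

te_A = (4 + 4·7 + 22)/6 = 54/6 = 9
te_B = (7 + 4·12 + 17)/6 = 72/6 = 12
te_C = (2 + 4·5 + 8)/6 = 30/6 = 5
te_D = (1 + 4·2 + 9)/6 = 18/6 = 3
te_E = (1 + 4·6 + 11)/6 = 36/6 = 6
te_F = (1 + 4·6 + 17)/6 = 42/6 = 7

Forward pass:
ES_A = 0; EF_A = 9
ES_B = 0; EF_B = 12
ES_C = 12; EF_C = 12+5 = 17
ES_D = 17; EF_D = 17+3 = 20
ES_E = 17; EF_E = 17+6 = 23
ES_F = max(EF_A=9, EF_D=20, EF_E=23) = 23; EF_F = 23+7 = 30
Expected project duration μ = 30 days. Critical path: B → C → E → F.

Backward pass:
LF_F = 30; LS_F = 30−7 = 23
LF_E = LS_F = 23; LS_E = 23−6 = 17
LF_D = LS_F = 23; LS_D = 23−3 = 20
LF_C = min(LS_D=20, LS_E=17) = 17; LS_C = 17−5 = 12
LF_B = LS_C = 12; LS_B = 12−12 = 0
LF_A = LS_F = 23; LS_A = 23−9 = 14
Slack_D = LS_D − ES_D = 20 − 17 = 3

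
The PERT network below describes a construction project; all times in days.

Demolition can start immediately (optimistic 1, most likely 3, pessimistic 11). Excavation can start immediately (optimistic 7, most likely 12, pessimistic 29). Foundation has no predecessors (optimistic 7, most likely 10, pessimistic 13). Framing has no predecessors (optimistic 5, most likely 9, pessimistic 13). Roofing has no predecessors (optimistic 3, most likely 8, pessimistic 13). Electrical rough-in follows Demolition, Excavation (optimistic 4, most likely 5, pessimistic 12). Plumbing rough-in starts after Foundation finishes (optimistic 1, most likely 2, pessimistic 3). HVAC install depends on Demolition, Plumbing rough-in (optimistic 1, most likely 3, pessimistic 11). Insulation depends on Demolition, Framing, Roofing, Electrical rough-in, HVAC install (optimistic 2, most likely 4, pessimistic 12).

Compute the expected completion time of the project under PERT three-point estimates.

te_Demolition = (1 + 4·3 + 11)/6 = 24/6 = 4
te_Excavation = (7 + 4·12 + 29)/6 = 84/6 = 14
te_Foundation = (7 + 4·10 + 13)/6 = 60/6 = 10
te_Framing = (5 + 4·9 + 13)/6 = 54/6 = 9
te_Roofing = (3 + 4·8 + 13)/6 = 48/6 = 8
te_Electrical rough-in = (4 + 4·5 + 12)/6 = 36/6 = 6
te_Plumbing rough-in = (1 + 4·2 + 3)/6 = 12/6 = 2
te_HVAC install = (1 + 4·3 + 11)/6 = 24/6 = 4
te_Insulation = (2 + 4·4 + 12)/6 = 30/6 = 5

Forward pass:
ES_Demolition = 0; EF_Demolition = 4
ES_Excavation = 0; EF_Excavation = 14
ES_Foundation = 0; EF_Foundation = 10
ES_Framing = 0; EF_Framing = 9
ES_Roofing = 0; EF_Roofing = 8
ES_Electrical rough-in = max(EF_Demolition=4, EF_Excavation=14) = 14; EF_Electrical rough-in = 14+6 = 20
ES_Plumbing rough-in = 10; EF_Plumbing rough-in = 10+2 = 12
ES_HVAC install = max(EF_Demolition=4, EF_Plumbing rough-in=12) = 12; EF_HVAC install = 12+4 = 16
ES_Insulation = max(EF_Demolition=4, EF_Framing=9, EF_Roofing=8, EF_Electrical rough-in=20, EF_HVAC install=16) = 20; EF_Insulation = 20+5 = 25
Expected project duration μ = 25 days. Critical path: Excavation → Electrical rough-in → Insulation.

25 days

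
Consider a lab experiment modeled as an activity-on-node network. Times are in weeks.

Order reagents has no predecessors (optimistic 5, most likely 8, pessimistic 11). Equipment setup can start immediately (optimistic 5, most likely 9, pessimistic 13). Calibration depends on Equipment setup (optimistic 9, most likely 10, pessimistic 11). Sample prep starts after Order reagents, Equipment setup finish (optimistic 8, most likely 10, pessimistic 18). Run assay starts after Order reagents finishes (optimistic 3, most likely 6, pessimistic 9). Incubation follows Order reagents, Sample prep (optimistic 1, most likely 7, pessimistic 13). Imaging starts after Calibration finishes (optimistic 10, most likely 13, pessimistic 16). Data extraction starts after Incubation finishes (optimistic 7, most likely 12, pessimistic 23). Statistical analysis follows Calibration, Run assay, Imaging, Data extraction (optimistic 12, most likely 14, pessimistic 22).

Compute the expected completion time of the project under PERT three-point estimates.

te_Order reagents = (5 + 4·8 + 11)/6 = 48/6 = 8
te_Equipment setup = (5 + 4·9 + 13)/6 = 54/6 = 9
te_Calibration = (9 + 4·10 + 11)/6 = 60/6 = 10
te_Sample prep = (8 + 4·10 + 18)/6 = 66/6 = 11
te_Run assay = (3 + 4·6 + 9)/6 = 36/6 = 6
te_Incubation = (1 + 4·7 + 13)/6 = 42/6 = 7
te_Imaging = (10 + 4·13 + 16)/6 = 78/6 = 13
te_Data extraction = (7 + 4·12 + 23)/6 = 78/6 = 13
te_Statistical analysis = (12 + 4·14 + 22)/6 = 90/6 = 15

Forward pass:
ES_Order reagents = 0; EF_Order reagents = 8
ES_Equipment setup = 0; EF_Equipment setup = 9
ES_Calibration = 9; EF_Calibration = 9+10 = 19
ES_Sample prep = max(EF_Order reagents=8, EF_Equipment setup=9) = 9; EF_Sample prep = 9+11 = 20
ES_Run assay = 8; EF_Run assay = 8+6 = 14
ES_Incubation = max(EF_Order reagents=8, EF_Sample prep=20) = 20; EF_Incubation = 20+7 = 27
ES_Imaging = 19; EF_Imaging = 19+13 = 32
ES_Data extraction = 27; EF_Data extraction = 27+13 = 40
ES_Statistical analysis = max(EF_Calibration=19, EF_Run assay=14, EF_Imaging=32, EF_Data extraction=40) = 40; EF_Statistical analysis = 40+15 = 55
Expected project duration μ = 55 weeks. Critical path: Equipment setup → Sample prep → Incubation → Data extraction → Statistical analysis.

55 weeks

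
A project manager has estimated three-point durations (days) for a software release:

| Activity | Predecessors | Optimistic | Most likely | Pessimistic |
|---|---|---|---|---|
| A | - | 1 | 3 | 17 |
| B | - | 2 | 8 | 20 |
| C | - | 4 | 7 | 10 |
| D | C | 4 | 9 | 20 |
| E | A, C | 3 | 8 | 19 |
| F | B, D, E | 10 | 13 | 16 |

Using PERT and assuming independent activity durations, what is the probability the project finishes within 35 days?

te_A = (1 + 4·3 + 17)/6 = 30/6 = 5; σ²_A = ((17−1)/6)² = 7.111
te_B = (2 + 4·8 + 20)/6 = 54/6 = 9; σ²_B = ((20−2)/6)² = 9.000
te_C = (4 + 4·7 + 10)/6 = 42/6 = 7; σ²_C = ((10−4)/6)² = 1.000
te_D = (4 + 4·9 + 20)/6 = 60/6 = 10; σ²_D = ((20−4)/6)² = 7.111
te_E = (3 + 4·8 + 19)/6 = 54/6 = 9; σ²_E = ((19−3)/6)² = 7.111
te_F = (10 + 4·13 + 16)/6 = 78/6 = 13; σ²_F = ((16−10)/6)² = 1.000

Forward pass:
ES_A = 0; EF_A = 5
ES_B = 0; EF_B = 9
ES_C = 0; EF_C = 7
ES_D = 7; EF_D = 7+10 = 17
ES_E = max(EF_A=5, EF_C=7) = 7; EF_E = 7+9 = 16
ES_F = max(EF_B=9, EF_D=17, EF_E=16) = 17; EF_F = 17+13 = 30
Expected project duration μ = 30 days. Critical path: C → D → F.

Variance along critical path = 1.000 + 7.111 + 1.000 = 9.111; σ = √9.111 = 3.018 days.
Z = (35 − 30) / 3.018 = 1.656
P(T ≤ 35) = Φ(1.656) ≈ 0.951

0.951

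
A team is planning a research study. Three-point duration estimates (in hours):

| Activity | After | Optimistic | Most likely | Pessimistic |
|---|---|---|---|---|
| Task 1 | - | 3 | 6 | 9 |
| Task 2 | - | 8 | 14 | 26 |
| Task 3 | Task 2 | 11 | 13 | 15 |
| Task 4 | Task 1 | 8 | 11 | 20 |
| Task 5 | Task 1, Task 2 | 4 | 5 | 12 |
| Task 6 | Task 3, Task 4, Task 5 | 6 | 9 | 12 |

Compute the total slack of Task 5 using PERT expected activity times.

7 hours

te_Task 1 = (3 + 4·6 + 9)/6 = 36/6 = 6
te_Task 2 = (8 + 4·14 + 26)/6 = 90/6 = 15
te_Task 3 = (11 + 4·13 + 15)/6 = 78/6 = 13
te_Task 4 = (8 + 4·11 + 20)/6 = 72/6 = 12
te_Task 5 = (4 + 4·5 + 12)/6 = 36/6 = 6
te_Task 6 = (6 + 4·9 + 12)/6 = 54/6 = 9

Forward pass:
ES_Task 1 = 0; EF_Task 1 = 6
ES_Task 2 = 0; EF_Task 2 = 15
ES_Task 3 = 15; EF_Task 3 = 15+13 = 28
ES_Task 4 = 6; EF_Task 4 = 6+12 = 18
ES_Task 5 = max(EF_Task 1=6, EF_Task 2=15) = 15; EF_Task 5 = 15+6 = 21
ES_Task 6 = max(EF_Task 3=28, EF_Task 4=18, EF_Task 5=21) = 28; EF_Task 6 = 28+9 = 37
Expected project duration μ = 37 hours. Critical path: Task 2 → Task 3 → Task 6.

Backward pass:
LF_Task 6 = 37; LS_Task 6 = 37−9 = 28
LF_Task 5 = LS_Task 6 = 28; LS_Task 5 = 28−6 = 22
LF_Task 4 = LS_Task 6 = 28; LS_Task 4 = 28−12 = 16
LF_Task 3 = LS_Task 6 = 28; LS_Task 3 = 28−13 = 15
LF_Task 2 = min(LS_Task 3=15, LS_Task 5=22) = 15; LS_Task 2 = 15−15 = 0
LF_Task 1 = min(LS_Task 4=16, LS_Task 5=22) = 16; LS_Task 1 = 16−6 = 10
Slack_Task 5 = LS_Task 5 − ES_Task 5 = 22 − 15 = 7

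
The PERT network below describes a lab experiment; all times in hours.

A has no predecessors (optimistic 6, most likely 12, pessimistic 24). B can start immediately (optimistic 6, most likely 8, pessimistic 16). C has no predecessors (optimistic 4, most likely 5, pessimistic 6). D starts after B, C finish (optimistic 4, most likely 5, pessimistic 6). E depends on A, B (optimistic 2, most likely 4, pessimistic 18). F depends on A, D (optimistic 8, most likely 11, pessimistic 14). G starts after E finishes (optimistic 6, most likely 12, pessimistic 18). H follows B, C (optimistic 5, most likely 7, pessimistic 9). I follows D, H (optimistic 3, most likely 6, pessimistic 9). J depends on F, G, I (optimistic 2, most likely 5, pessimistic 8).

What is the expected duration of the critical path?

te_A = (6 + 4·12 + 24)/6 = 78/6 = 13
te_B = (6 + 4·8 + 16)/6 = 54/6 = 9
te_C = (4 + 4·5 + 6)/6 = 30/6 = 5
te_D = (4 + 4·5 + 6)/6 = 30/6 = 5
te_E = (2 + 4·4 + 18)/6 = 36/6 = 6
te_F = (8 + 4·11 + 14)/6 = 66/6 = 11
te_G = (6 + 4·12 + 18)/6 = 72/6 = 12
te_H = (5 + 4·7 + 9)/6 = 42/6 = 7
te_I = (3 + 4·6 + 9)/6 = 36/6 = 6
te_J = (2 + 4·5 + 8)/6 = 30/6 = 5

Forward pass:
ES_A = 0; EF_A = 13
ES_B = 0; EF_B = 9
ES_C = 0; EF_C = 5
ES_D = max(EF_B=9, EF_C=5) = 9; EF_D = 9+5 = 14
ES_E = max(EF_A=13, EF_B=9) = 13; EF_E = 13+6 = 19
ES_F = max(EF_A=13, EF_D=14) = 14; EF_F = 14+11 = 25
ES_G = 19; EF_G = 19+12 = 31
ES_H = max(EF_B=9, EF_C=5) = 9; EF_H = 9+7 = 16
ES_I = max(EF_D=14, EF_H=16) = 16; EF_I = 16+6 = 22
ES_J = max(EF_F=25, EF_G=31, EF_I=22) = 31; EF_J = 31+5 = 36
Expected project duration μ = 36 hours. Critical path: A → E → G → J.

36 hours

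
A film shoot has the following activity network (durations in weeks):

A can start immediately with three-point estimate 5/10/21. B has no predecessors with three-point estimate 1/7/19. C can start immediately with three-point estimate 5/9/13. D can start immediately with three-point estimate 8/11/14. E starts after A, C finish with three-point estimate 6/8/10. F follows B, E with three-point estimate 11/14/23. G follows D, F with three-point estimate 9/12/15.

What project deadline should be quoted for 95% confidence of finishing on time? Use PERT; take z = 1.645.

51.8 weeks

te_A = (5 + 4·10 + 21)/6 = 66/6 = 11; σ²_A = ((21−5)/6)² = 7.111
te_B = (1 + 4·7 + 19)/6 = 48/6 = 8; σ²_B = ((19−1)/6)² = 9.000
te_C = (5 + 4·9 + 13)/6 = 54/6 = 9; σ²_C = ((13−5)/6)² = 1.778
te_D = (8 + 4·11 + 14)/6 = 66/6 = 11; σ²_D = ((14−8)/6)² = 1.000
te_E = (6 + 4·8 + 10)/6 = 48/6 = 8; σ²_E = ((10−6)/6)² = 0.444
te_F = (11 + 4·14 + 23)/6 = 90/6 = 15; σ²_F = ((23−11)/6)² = 4.000
te_G = (9 + 4·12 + 15)/6 = 72/6 = 12; σ²_G = ((15−9)/6)² = 1.000

Forward pass:
ES_A = 0; EF_A = 11
ES_B = 0; EF_B = 8
ES_C = 0; EF_C = 9
ES_D = 0; EF_D = 11
ES_E = max(EF_A=11, EF_C=9) = 11; EF_E = 11+8 = 19
ES_F = max(EF_B=8, EF_E=19) = 19; EF_F = 19+15 = 34
ES_G = max(EF_D=11, EF_F=34) = 34; EF_G = 34+12 = 46
Expected project duration μ = 46 weeks. Critical path: A → E → F → G.

Variance along critical path = 7.111 + 0.444 + 4.000 + 1.000 = 12.556; σ = 3.543 weeks.
D = μ + z·σ = 46 + 1.645·3.543 = 51.8 weeks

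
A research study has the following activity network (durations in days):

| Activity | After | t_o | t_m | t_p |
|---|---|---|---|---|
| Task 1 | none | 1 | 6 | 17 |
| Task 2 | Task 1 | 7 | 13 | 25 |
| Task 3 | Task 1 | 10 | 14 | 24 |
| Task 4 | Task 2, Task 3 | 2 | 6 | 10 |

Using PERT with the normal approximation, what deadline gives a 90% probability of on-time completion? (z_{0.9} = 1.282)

te_Task 1 = (1 + 4·6 + 17)/6 = 42/6 = 7; σ²_Task 1 = ((17−1)/6)² = 7.111
te_Task 2 = (7 + 4·13 + 25)/6 = 84/6 = 14; σ²_Task 2 = ((25−7)/6)² = 9.000
te_Task 3 = (10 + 4·14 + 24)/6 = 90/6 = 15; σ²_Task 3 = ((24−10)/6)² = 5.444
te_Task 4 = (2 + 4·6 + 10)/6 = 36/6 = 6; σ²_Task 4 = ((10−2)/6)² = 1.778

Forward pass:
ES_Task 1 = 0; EF_Task 1 = 7
ES_Task 2 = 7; EF_Task 2 = 7+14 = 21
ES_Task 3 = 7; EF_Task 3 = 7+15 = 22
ES_Task 4 = max(EF_Task 2=21, EF_Task 3=22) = 22; EF_Task 4 = 22+6 = 28
Expected project duration μ = 28 days. Critical path: Task 1 → Task 3 → Task 4.

Variance along critical path = 7.111 + 5.444 + 1.778 = 14.333; σ = 3.786 days.
D = μ + z·σ = 28 + 1.282·3.786 = 32.9 days

32.9 days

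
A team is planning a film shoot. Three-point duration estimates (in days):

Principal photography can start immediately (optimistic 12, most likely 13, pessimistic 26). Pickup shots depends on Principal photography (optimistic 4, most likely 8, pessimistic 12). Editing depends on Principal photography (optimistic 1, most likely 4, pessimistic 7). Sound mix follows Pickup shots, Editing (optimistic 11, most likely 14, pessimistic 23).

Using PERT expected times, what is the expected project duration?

38 days

te_Principal photography = (12 + 4·13 + 26)/6 = 90/6 = 15
te_Pickup shots = (4 + 4·8 + 12)/6 = 48/6 = 8
te_Editing = (1 + 4·4 + 7)/6 = 24/6 = 4
te_Sound mix = (11 + 4·14 + 23)/6 = 90/6 = 15

Forward pass:
ES_Principal photography = 0; EF_Principal photography = 15
ES_Pickup shots = 15; EF_Pickup shots = 15+8 = 23
ES_Editing = 15; EF_Editing = 15+4 = 19
ES_Sound mix = max(EF_Pickup shots=23, EF_Editing=19) = 23; EF_Sound mix = 23+15 = 38
Expected project duration μ = 38 days. Critical path: Principal photography → Pickup shots → Sound mix.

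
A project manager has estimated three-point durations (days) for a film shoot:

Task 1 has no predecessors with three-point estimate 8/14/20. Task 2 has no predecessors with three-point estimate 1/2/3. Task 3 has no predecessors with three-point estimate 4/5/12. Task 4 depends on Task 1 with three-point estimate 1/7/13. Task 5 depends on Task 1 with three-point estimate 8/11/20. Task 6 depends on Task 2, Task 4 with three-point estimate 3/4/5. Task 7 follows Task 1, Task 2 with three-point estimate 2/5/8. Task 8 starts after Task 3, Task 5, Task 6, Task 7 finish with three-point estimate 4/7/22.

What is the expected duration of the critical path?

35 days

te_Task 1 = (8 + 4·14 + 20)/6 = 84/6 = 14
te_Task 2 = (1 + 4·2 + 3)/6 = 12/6 = 2
te_Task 3 = (4 + 4·5 + 12)/6 = 36/6 = 6
te_Task 4 = (1 + 4·7 + 13)/6 = 42/6 = 7
te_Task 5 = (8 + 4·11 + 20)/6 = 72/6 = 12
te_Task 6 = (3 + 4·4 + 5)/6 = 24/6 = 4
te_Task 7 = (2 + 4·5 + 8)/6 = 30/6 = 5
te_Task 8 = (4 + 4·7 + 22)/6 = 54/6 = 9

Forward pass:
ES_Task 1 = 0; EF_Task 1 = 14
ES_Task 2 = 0; EF_Task 2 = 2
ES_Task 3 = 0; EF_Task 3 = 6
ES_Task 4 = 14; EF_Task 4 = 14+7 = 21
ES_Task 5 = 14; EF_Task 5 = 14+12 = 26
ES_Task 6 = max(EF_Task 2=2, EF_Task 4=21) = 21; EF_Task 6 = 21+4 = 25
ES_Task 7 = max(EF_Task 1=14, EF_Task 2=2) = 14; EF_Task 7 = 14+5 = 19
ES_Task 8 = max(EF_Task 3=6, EF_Task 5=26, EF_Task 6=25, EF_Task 7=19) = 26; EF_Task 8 = 26+9 = 35
Expected project duration μ = 35 days. Critical path: Task 1 → Task 5 → Task 8.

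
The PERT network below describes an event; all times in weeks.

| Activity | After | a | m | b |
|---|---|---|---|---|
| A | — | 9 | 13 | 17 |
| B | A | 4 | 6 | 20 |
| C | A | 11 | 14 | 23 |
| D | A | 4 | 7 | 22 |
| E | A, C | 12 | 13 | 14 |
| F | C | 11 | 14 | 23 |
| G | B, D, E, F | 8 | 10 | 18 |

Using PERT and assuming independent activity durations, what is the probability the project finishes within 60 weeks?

0.955

te_A = (9 + 4·13 + 17)/6 = 78/6 = 13; σ²_A = ((17−9)/6)² = 1.778
te_B = (4 + 4·6 + 20)/6 = 48/6 = 8; σ²_B = ((20−4)/6)² = 7.111
te_C = (11 + 4·14 + 23)/6 = 90/6 = 15; σ²_C = ((23−11)/6)² = 4.000
te_D = (4 + 4·7 + 22)/6 = 54/6 = 9; σ²_D = ((22−4)/6)² = 9.000
te_E = (12 + 4·13 + 14)/6 = 78/6 = 13; σ²_E = ((14−12)/6)² = 0.111
te_F = (11 + 4·14 + 23)/6 = 90/6 = 15; σ²_F = ((23−11)/6)² = 4.000
te_G = (8 + 4·10 + 18)/6 = 66/6 = 11; σ²_G = ((18−8)/6)² = 2.778

Forward pass:
ES_A = 0; EF_A = 13
ES_B = 13; EF_B = 13+8 = 21
ES_C = 13; EF_C = 13+15 = 28
ES_D = 13; EF_D = 13+9 = 22
ES_E = max(EF_A=13, EF_C=28) = 28; EF_E = 28+13 = 41
ES_F = 28; EF_F = 28+15 = 43
ES_G = max(EF_B=21, EF_D=22, EF_E=41, EF_F=43) = 43; EF_G = 43+11 = 54
Expected project duration μ = 54 weeks. Critical path: A → C → F → G.

Variance along critical path = 1.778 + 4.000 + 4.000 + 2.778 = 12.556; σ = √12.556 = 3.543 weeks.
Z = (60 − 54) / 3.543 = 1.693
P(T ≤ 60) = Φ(1.693) ≈ 0.955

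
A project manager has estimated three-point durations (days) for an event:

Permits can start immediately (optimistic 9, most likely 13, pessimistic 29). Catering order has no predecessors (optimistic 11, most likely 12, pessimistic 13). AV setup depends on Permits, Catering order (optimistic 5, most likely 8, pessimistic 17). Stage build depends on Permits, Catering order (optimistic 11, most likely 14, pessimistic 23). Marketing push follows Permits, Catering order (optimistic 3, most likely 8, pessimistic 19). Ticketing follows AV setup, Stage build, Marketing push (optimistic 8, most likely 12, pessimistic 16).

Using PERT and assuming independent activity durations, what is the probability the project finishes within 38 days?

te_Permits = (9 + 4·13 + 29)/6 = 90/6 = 15; σ²_Permits = ((29−9)/6)² = 11.111
te_Catering order = (11 + 4·12 + 13)/6 = 72/6 = 12; σ²_Catering order = ((13−11)/6)² = 0.111
te_AV setup = (5 + 4·8 + 17)/6 = 54/6 = 9; σ²_AV setup = ((17−5)/6)² = 4.000
te_Stage build = (11 + 4·14 + 23)/6 = 90/6 = 15; σ²_Stage build = ((23−11)/6)² = 4.000
te_Marketing push = (3 + 4·8 + 19)/6 = 54/6 = 9; σ²_Marketing push = ((19−3)/6)² = 7.111
te_Ticketing = (8 + 4·12 + 16)/6 = 72/6 = 12; σ²_Ticketing = ((16−8)/6)² = 1.778

Forward pass:
ES_Permits = 0; EF_Permits = 15
ES_Catering order = 0; EF_Catering order = 12
ES_AV setup = max(EF_Permits=15, EF_Catering order=12) = 15; EF_AV setup = 15+9 = 24
ES_Stage build = max(EF_Permits=15, EF_Catering order=12) = 15; EF_Stage build = 15+15 = 30
ES_Marketing push = max(EF_Permits=15, EF_Catering order=12) = 15; EF_Marketing push = 15+9 = 24
ES_Ticketing = max(EF_AV setup=24, EF_Stage build=30, EF_Marketing push=24) = 30; EF_Ticketing = 30+12 = 42
Expected project duration μ = 42 days. Critical path: Permits → Stage build → Ticketing.

Variance along critical path = 11.111 + 4.000 + 1.778 = 16.889; σ = √16.889 = 4.110 days.
Z = (38 − 42) / 4.110 = -0.973
P(T ≤ 38) = Φ(-0.973) ≈ 0.165

0.165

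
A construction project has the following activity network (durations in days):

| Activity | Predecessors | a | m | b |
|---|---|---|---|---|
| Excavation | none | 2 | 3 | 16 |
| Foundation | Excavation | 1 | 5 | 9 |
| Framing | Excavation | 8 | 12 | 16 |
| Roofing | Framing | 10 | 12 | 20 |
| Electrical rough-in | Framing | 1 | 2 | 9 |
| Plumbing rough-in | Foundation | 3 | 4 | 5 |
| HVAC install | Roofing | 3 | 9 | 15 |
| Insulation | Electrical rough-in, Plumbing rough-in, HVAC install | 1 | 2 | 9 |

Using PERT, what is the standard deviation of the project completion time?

te_Excavation = (2 + 4·3 + 16)/6 = 30/6 = 5; σ²_Excavation = ((16−2)/6)² = 5.444
te_Foundation = (1 + 4·5 + 9)/6 = 30/6 = 5; σ²_Foundation = ((9−1)/6)² = 1.778
te_Framing = (8 + 4·12 + 16)/6 = 72/6 = 12; σ²_Framing = ((16−8)/6)² = 1.778
te_Roofing = (10 + 4·12 + 20)/6 = 78/6 = 13; σ²_Roofing = ((20−10)/6)² = 2.778
te_Electrical rough-in = (1 + 4·2 + 9)/6 = 18/6 = 3; σ²_Electrical rough-in = ((9−1)/6)² = 1.778
te_Plumbing rough-in = (3 + 4·4 + 5)/6 = 24/6 = 4; σ²_Plumbing rough-in = ((5−3)/6)² = 0.111
te_HVAC install = (3 + 4·9 + 15)/6 = 54/6 = 9; σ²_HVAC install = ((15−3)/6)² = 4.000
te_Insulation = (1 + 4·2 + 9)/6 = 18/6 = 3; σ²_Insulation = ((9−1)/6)² = 1.778

Forward pass:
ES_Excavation = 0; EF_Excavation = 5
ES_Foundation = 5; EF_Foundation = 5+5 = 10
ES_Framing = 5; EF_Framing = 5+12 = 17
ES_Roofing = 17; EF_Roofing = 17+13 = 30
ES_Electrical rough-in = 17; EF_Electrical rough-in = 17+3 = 20
ES_Plumbing rough-in = 10; EF_Plumbing rough-in = 10+4 = 14
ES_HVAC install = 30; EF_HVAC install = 30+9 = 39
ES_Insulation = max(EF_Electrical rough-in=20, EF_Plumbing rough-in=14, EF_HVAC install=39) = 39; EF_Insulation = 39+3 = 42
Expected project duration μ = 42 days. Critical path: Excavation → Framing → Roofing → HVAC install → Insulation.

Variance along critical path = 5.444 + 1.778 + 2.778 + 4.000 + 1.778 = 15.778
σ = √15.778 = 3.972 days

3.97 days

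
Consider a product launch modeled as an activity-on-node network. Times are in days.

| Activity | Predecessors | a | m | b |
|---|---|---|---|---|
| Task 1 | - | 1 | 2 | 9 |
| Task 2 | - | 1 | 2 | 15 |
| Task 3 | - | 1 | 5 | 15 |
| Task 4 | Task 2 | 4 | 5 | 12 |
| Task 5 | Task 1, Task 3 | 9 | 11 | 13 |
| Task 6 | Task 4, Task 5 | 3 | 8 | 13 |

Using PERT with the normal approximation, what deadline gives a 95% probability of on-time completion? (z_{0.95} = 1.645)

te_Task 1 = (1 + 4·2 + 9)/6 = 18/6 = 3; σ²_Task 1 = ((9−1)/6)² = 1.778
te_Task 2 = (1 + 4·2 + 15)/6 = 24/6 = 4; σ²_Task 2 = ((15−1)/6)² = 5.444
te_Task 3 = (1 + 4·5 + 15)/6 = 36/6 = 6; σ²_Task 3 = ((15−1)/6)² = 5.444
te_Task 4 = (4 + 4·5 + 12)/6 = 36/6 = 6; σ²_Task 4 = ((12−4)/6)² = 1.778
te_Task 5 = (9 + 4·11 + 13)/6 = 66/6 = 11; σ²_Task 5 = ((13−9)/6)² = 0.444
te_Task 6 = (3 + 4·8 + 13)/6 = 48/6 = 8; σ²_Task 6 = ((13−3)/6)² = 2.778

Forward pass:
ES_Task 1 = 0; EF_Task 1 = 3
ES_Task 2 = 0; EF_Task 2 = 4
ES_Task 3 = 0; EF_Task 3 = 6
ES_Task 4 = 4; EF_Task 4 = 4+6 = 10
ES_Task 5 = max(EF_Task 1=3, EF_Task 3=6) = 6; EF_Task 5 = 6+11 = 17
ES_Task 6 = max(EF_Task 4=10, EF_Task 5=17) = 17; EF_Task 6 = 17+8 = 25
Expected project duration μ = 25 days. Critical path: Task 3 → Task 5 → Task 6.

Variance along critical path = 5.444 + 0.444 + 2.778 = 8.667; σ = 2.944 days.
D = μ + z·σ = 25 + 1.645·2.944 = 29.8 days

29.8 days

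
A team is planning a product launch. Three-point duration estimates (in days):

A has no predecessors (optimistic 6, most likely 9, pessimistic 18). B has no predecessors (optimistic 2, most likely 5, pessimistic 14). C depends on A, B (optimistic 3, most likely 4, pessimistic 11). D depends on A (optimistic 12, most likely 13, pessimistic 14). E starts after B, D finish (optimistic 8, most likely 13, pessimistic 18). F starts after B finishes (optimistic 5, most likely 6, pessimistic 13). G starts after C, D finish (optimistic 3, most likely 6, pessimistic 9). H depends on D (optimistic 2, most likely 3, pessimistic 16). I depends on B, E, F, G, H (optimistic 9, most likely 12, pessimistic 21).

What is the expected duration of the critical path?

49 days

te_A = (6 + 4·9 + 18)/6 = 60/6 = 10
te_B = (2 + 4·5 + 14)/6 = 36/6 = 6
te_C = (3 + 4·4 + 11)/6 = 30/6 = 5
te_D = (12 + 4·13 + 14)/6 = 78/6 = 13
te_E = (8 + 4·13 + 18)/6 = 78/6 = 13
te_F = (5 + 4·6 + 13)/6 = 42/6 = 7
te_G = (3 + 4·6 + 9)/6 = 36/6 = 6
te_H = (2 + 4·3 + 16)/6 = 30/6 = 5
te_I = (9 + 4·12 + 21)/6 = 78/6 = 13

Forward pass:
ES_A = 0; EF_A = 10
ES_B = 0; EF_B = 6
ES_C = max(EF_A=10, EF_B=6) = 10; EF_C = 10+5 = 15
ES_D = 10; EF_D = 10+13 = 23
ES_E = max(EF_B=6, EF_D=23) = 23; EF_E = 23+13 = 36
ES_F = 6; EF_F = 6+7 = 13
ES_G = max(EF_C=15, EF_D=23) = 23; EF_G = 23+6 = 29
ES_H = 23; EF_H = 23+5 = 28
ES_I = max(EF_B=6, EF_E=36, EF_F=13, EF_G=29, EF_H=28) = 36; EF_I = 36+13 = 49
Expected project duration μ = 49 days. Critical path: A → D → E → I.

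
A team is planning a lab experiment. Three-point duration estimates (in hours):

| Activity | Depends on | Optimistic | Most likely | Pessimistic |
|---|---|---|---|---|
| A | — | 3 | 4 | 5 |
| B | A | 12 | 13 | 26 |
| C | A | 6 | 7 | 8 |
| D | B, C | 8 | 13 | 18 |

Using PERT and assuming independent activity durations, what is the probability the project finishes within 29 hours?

te_A = (3 + 4·4 + 5)/6 = 24/6 = 4; σ²_A = ((5−3)/6)² = 0.111
te_B = (12 + 4·13 + 26)/6 = 90/6 = 15; σ²_B = ((26−12)/6)² = 5.444
te_C = (6 + 4·7 + 8)/6 = 42/6 = 7; σ²_C = ((8−6)/6)² = 0.111
te_D = (8 + 4·13 + 18)/6 = 78/6 = 13; σ²_D = ((18−8)/6)² = 2.778

Forward pass:
ES_A = 0; EF_A = 4
ES_B = 4; EF_B = 4+15 = 19
ES_C = 4; EF_C = 4+7 = 11
ES_D = max(EF_B=19, EF_C=11) = 19; EF_D = 19+13 = 32
Expected project duration μ = 32 hours. Critical path: A → B → D.

Variance along critical path = 0.111 + 5.444 + 2.778 = 8.333; σ = √8.333 = 2.887 hours.
Z = (29 − 32) / 2.887 = -1.039
P(T ≤ 29) = Φ(-1.039) ≈ 0.149

0.149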